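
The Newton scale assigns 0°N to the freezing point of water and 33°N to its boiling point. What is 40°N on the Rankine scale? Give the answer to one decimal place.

Linear interpolation between the fixed points: C = (40 - 0) × 100 / (33 - 0) = 121.2121°C.
Then 121.2121 × 1.8 + 491.67 = 709.9°R.

709.9°R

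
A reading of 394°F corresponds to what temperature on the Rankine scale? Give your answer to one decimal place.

853.7°R

In Celsius: (394 - 32) × 5/9 = 201.1111°C.
In Rankine: 201.1111 × 1.8 + 491.67 = 853.7°R.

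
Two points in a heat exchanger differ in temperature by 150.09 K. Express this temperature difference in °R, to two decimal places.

270.16°R

An interval of 1 K corresponds to 1.8°R.
150.09 × 1.8 = 270.16.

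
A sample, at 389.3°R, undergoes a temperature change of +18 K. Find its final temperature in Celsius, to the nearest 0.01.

Initial temperature in Celsius: (389.3 - 491.67) × 5/9 = -56.8722°C.
The 18 K change is an interval; Kelvin and Celsius degrees are the same size, so ΔC = +18°C.
Final Celsius temperature: -56.8722 + 18.0000 = -38.8722°C.

-38.87°C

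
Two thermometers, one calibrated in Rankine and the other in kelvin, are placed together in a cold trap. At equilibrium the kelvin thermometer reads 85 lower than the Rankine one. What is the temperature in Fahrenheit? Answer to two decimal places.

Let x be the Rankine reading; then the kelvin reading is 5/9·x.
(5/9·x) - x = -85  ⇒  (-4/9)·x = -85  ⇒  x = 191.2500°R.
In Celsius: (191.25 - 491.67) × 5/9 = -166.9000°C.
In Fahrenheit: -166.9000 × 1.8 + 32 = -268.42°F.

-268.42°F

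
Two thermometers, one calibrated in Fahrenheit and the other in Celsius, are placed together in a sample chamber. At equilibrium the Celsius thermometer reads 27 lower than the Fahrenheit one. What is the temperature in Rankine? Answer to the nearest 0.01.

480.42°R

Let x be the Fahrenheit reading; then the Celsius reading is 5/9·x - 17.7778.
(5/9·x - 17.7778) - x = -27  ⇒  (-4/9)·x = -83/9  ⇒  x = 20.7500°F.
In Celsius: (20.75 - 32) × 5/9 = -6.2500°C.
In Rankine: -6.2500 × 1.8 + 491.67 = 480.42°R.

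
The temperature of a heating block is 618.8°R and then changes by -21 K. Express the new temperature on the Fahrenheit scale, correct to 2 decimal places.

121.33°F

Initial temperature in Celsius: (618.8 - 491.67) × 5/9 = 70.6278°C.
The 21 K change is an interval; Kelvin and Celsius degrees are the same size, so ΔC = -21°C.
Final Celsius temperature: 70.6278 - 21.0000 = 49.6278°C.
In Fahrenheit: 49.6278 × 1.8 + 32 = 121.33°F.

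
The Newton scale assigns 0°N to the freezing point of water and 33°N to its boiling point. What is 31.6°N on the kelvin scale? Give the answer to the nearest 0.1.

Linear interpolation between the fixed points: C = (31.6 - 0) × 100 / (33 - 0) = 95.7576°C.
Then 95.7576 + 273.15 = 368.9 K.

368.9 K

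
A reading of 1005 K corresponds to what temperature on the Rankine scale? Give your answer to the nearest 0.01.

In Celsius: 1005 - 273.15 = 731.8500°C.
In Rankine: 731.8500 × 1.8 + 491.67 = 1809.00°R.

1809.00°R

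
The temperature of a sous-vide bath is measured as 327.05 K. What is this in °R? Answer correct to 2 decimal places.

In Celsius: 327.05 - 273.15 = 53.9000°C.
In Rankine: 53.9000 × 1.8 + 491.67 = 588.69°R.

588.69°R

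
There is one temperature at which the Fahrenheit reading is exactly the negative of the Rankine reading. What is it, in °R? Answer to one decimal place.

Let R be the Rankine reading. The Fahrenheit reading is F = 1·R - 459.67.
Require F = -1·R: 1·R - 459.67 = -1·R.
(2)·R = 459.67  ⇒  R = 229.8.

229.8°R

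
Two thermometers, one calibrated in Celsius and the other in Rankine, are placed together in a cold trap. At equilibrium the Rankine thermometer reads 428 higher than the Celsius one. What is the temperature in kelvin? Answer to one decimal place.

193.6 K

Let x be the Celsius reading; then the Rankine reading is 1.8·x + 491.67.
(1.8·x + 491.67) - x = 428  ⇒  (0.8)·x = -63.67  ⇒  x = -79.5875°C.
In kelvin: -79.5875 + 273.15 = 193.6 K.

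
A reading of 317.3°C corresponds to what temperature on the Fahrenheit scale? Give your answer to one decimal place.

In Fahrenheit: 317.3000 × 1.8 + 32 = 603.1°F.

603.1°F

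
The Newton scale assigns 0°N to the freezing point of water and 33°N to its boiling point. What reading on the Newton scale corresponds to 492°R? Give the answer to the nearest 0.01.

First in Celsius: (492 - 491.67) × 5/9 = 0.1833°C.
Linearly onto the Newton scale: 0 + (0.1833 / 100) × (33 - 0) = 0.06°N.

0.06°N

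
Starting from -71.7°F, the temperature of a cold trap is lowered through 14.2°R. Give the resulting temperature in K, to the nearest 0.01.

207.65 K

Initial temperature in Celsius: (-71.7 - 32) × 5/9 = -57.6111°C.
The 14.2°R change is an interval, so only the factor 5/9 applies: -14.2 × 5/9 = -7.8889°C.
Final Celsius temperature: -57.6111 - 7.8889 = -65.5000°C.
In kelvin: -65.5000 + 273.15 = 207.65 K.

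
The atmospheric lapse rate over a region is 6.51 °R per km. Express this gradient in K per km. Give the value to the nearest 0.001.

The quantity depends on a temperature interval, so only the ratio of degree sizes applies; the offset between the scales is irrelevant.
A change of 1°R is a change of 5/9 K, so 6.51 × 5/9 = 3.617.

3.617 K/km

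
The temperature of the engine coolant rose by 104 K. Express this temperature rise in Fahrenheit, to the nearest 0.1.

187.2°F

For a temperature interval the offset drops out; only the factor 1.8 applies.
104 × 1.8 = 187.2.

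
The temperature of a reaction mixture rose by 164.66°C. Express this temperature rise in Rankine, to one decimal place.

296.4°R

Only the scale ratio 1.8 matters for a change in temperature.
164.66 × 1.8 = 296.4.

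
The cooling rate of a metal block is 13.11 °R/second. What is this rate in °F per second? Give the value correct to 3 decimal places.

13.110 °F/second

Since only a temperature interval is involved, the additive offset between the scales drops out.
A change of 1°R is a change of 1°F, so 13.11 × 1 = 13.110.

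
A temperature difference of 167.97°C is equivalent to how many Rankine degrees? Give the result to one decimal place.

For a temperature interval the offset drops out; only the factor 1.8 applies.
167.97 × 1.8 = 302.3.

302.3°R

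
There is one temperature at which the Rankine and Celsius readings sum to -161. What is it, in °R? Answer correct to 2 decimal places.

72.10°R

Let R be the Rankine reading. The Celsius reading is C = 5/9·R - 273.15.
Require R + C = -161: (14/9)·R - 273.15 = -161.
R = (-161 + 273.15) / (14/9) = 72.10.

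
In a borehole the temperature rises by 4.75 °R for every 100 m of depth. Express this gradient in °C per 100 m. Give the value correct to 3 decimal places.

The quantity depends on a temperature interval, so only the ratio of degree sizes applies; the offset between the scales is irrelevant.
A change of 1°R is a change of 5/9°C, so 4.75 × 5/9 = 2.639.

2.639 °C/100 m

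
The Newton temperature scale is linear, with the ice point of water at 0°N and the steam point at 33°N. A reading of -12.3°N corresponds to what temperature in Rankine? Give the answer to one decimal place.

424.6°R

Linear interpolation between the fixed points: C = (-12.3 - 0) × 100 / (33 - 0) = -37.2727°C.
Then -37.2727 × 1.8 + 491.67 = 424.6°R.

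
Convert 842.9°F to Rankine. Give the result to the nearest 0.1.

In Celsius: (842.9 - 32) × 5/9 = 450.5000°C.
In Rankine: 450.5000 × 1.8 + 491.67 = 1302.6°R.

1302.6°R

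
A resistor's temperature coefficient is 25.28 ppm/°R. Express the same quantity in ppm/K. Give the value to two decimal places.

45.50 ppm/K

Since only a temperature interval is involved, the additive offset between the scales drops out.
A change of 1 K is a change of 1.8°R, so per K the value is 25.28 × 1.8 = 45.50.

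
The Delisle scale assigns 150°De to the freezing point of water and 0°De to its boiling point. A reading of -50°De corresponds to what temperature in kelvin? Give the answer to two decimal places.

Linear interpolation between the fixed points: C = (-50 - 150) × 100 / (0 - 150) = 133.3333°C.
Then 133.3333 + 273.15 = 406.48 K.

406.48 K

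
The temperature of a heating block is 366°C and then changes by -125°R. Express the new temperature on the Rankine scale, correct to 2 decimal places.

The 125°R change is an interval, so only the factor 5/9 applies: -125 × 5/9 = -69.4444°C.
Final Celsius temperature: 366.0000 - 69.4444 = 296.5556°C.
In Rankine: 296.5556 × 1.8 + 491.67 = 1025.47°R.

1025.47°R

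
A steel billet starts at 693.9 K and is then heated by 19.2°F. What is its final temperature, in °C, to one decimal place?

431.4°C

Initial temperature in Celsius: 693.9 - 273.15 = 420.7500°C.
The 19.2°F change is an interval, so only the factor 5/9 applies: +19.2 × 5/9 = +10.6667°C.
Final Celsius temperature: 420.7500 + 10.6667 = 431.4167°C.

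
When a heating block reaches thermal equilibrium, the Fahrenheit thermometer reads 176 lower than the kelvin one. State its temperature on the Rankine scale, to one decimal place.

Let x be the kelvin reading; then the Fahrenheit reading is 1.8·x - 459.67.
(1.8·x - 459.67) - x = -176  ⇒  (0.8)·x = 283.67  ⇒  x = 354.5875 K.
In Celsius: 354.5875 - 273.15 = 81.4375°C.
In Rankine: 81.4375 × 1.8 + 491.67 = 638.3°R.

638.3°R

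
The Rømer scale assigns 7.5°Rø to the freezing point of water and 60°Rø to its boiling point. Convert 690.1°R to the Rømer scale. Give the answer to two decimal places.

65.38°Rø

First in Celsius: (690.1 - 491.67) × 5/9 = 110.2389°C.
Linearly onto the Rømer scale: 7.5 + (110.2389 / 100) × (60 - 7.5) = 65.38°Rø.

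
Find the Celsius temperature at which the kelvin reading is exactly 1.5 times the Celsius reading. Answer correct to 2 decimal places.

Let C be the Celsius reading. The kelvin reading is K = 1·C + 273.15.
Require K = 1.5·C: 1·C + 273.15 = 1.5·C.
(-0.5)·C = -273.15  ⇒  C = 546.30.

546.30°C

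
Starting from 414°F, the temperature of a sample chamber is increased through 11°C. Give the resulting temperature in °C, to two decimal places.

Initial temperature in Celsius: (414 - 32) × 5/9 = 212.2222°C.
Final Celsius temperature: 212.2222 + 11.0000 = 223.2222°C.

223.22°C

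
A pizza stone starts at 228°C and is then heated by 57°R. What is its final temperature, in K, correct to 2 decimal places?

532.82 K

The 57°R change is an interval, so only the factor 5/9 applies: +57 × 5/9 = +31.6667°C.
Final Celsius temperature: 228.0000 + 31.6667 = 259.6667°C.
In kelvin: 259.6667 + 273.15 = 532.82 K.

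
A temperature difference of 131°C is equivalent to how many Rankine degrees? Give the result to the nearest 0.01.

An interval of 1°C corresponds to 1.8°R.
131 × 1.8 = 235.80.

235.80°R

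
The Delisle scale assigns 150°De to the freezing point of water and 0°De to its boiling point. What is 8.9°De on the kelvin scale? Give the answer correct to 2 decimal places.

367.22 K

Linear interpolation between the fixed points: C = (8.9 - 150) × 100 / (0 - 150) = 94.0667°C.
Then 94.0667 + 273.15 = 367.22 K.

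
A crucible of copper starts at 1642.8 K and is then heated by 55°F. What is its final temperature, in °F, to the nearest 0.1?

2552.4°F

Initial temperature in Celsius: 1642.8 - 273.15 = 1369.6500°C.
The 55°F change is an interval, so only the factor 5/9 applies: +55 × 5/9 = +30.5556°C.
Final Celsius temperature: 1369.6500 + 30.5556 = 1400.2056°C.
In Fahrenheit: 1400.2056 × 1.8 + 32 = 2552.4°F.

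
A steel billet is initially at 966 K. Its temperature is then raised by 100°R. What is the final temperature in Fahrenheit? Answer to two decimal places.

Initial temperature in Celsius: 966 - 273.15 = 692.8500°C.
The 100°R change is an interval, so only the factor 5/9 applies: +100 × 5/9 = +55.5556°C.
Final Celsius temperature: 692.8500 + 55.5556 = 748.4056°C.
In Fahrenheit: 748.4056 × 1.8 + 32 = 1379.13°F.

1379.13°F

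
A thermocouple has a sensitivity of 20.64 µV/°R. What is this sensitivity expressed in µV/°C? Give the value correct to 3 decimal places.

The quantity depends on a temperature interval, so only the ratio of degree sizes applies; the offset between the scales is irrelevant.
A change of 1°C is a change of 1.8°R, so per °C the value is 20.64 × 1.8 = 37.152.

37.152 µV/°C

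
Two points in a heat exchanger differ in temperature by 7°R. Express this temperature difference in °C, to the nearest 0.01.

3.89°C

An interval of 1°R corresponds to 5/9°C.
7 × 5/9 = 3.89.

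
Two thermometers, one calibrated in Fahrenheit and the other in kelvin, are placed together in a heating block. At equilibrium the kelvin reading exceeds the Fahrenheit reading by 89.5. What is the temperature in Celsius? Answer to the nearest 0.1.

189.6°C

Let x be the Fahrenheit reading; then the kelvin reading is 5/9·x + 255.372.
(5/9·x + 255.372) - x = 89.5  ⇒  (-4/9)·x = -165.872  ⇒  x = 373.2125°F.
In Celsius: (373.2125 - 32) × 5/9 = 189.6°C.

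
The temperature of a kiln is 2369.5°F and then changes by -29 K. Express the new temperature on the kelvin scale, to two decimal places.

Initial temperature in Celsius: (2369.5 - 32) × 5/9 = 1298.6111°C.
The 29 K change is an interval; Kelvin and Celsius degrees are the same size, so ΔC = -29°C.
Final Celsius temperature: 1298.6111 - 29.0000 = 1269.6111°C.
In kelvin: 1269.6111 + 273.15 = 1542.76 K.

1542.76 K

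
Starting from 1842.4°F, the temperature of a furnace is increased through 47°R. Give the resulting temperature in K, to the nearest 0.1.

Initial temperature in Celsius: (1842.4 - 32) × 5/9 = 1005.7778°C.
The 47°R change is an interval, so only the factor 5/9 applies: +47 × 5/9 = +26.1111°C.
Final Celsius temperature: 1005.7778 + 26.1111 = 1031.8889°C.
In kelvin: 1031.8889 + 273.15 = 1305.0 K.

1305.0 K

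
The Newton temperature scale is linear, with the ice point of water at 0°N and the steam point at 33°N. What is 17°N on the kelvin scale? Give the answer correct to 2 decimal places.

324.67 K

Linear interpolation between the fixed points: C = (17 - 0) × 100 / (33 - 0) = 51.5152°C.
Then 51.5152 + 273.15 = 324.67 K.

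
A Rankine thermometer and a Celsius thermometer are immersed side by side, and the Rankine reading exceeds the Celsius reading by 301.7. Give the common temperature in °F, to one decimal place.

Let x be the Rankine reading; then the Celsius reading is 5/9·x - 273.15.
(5/9·x - 273.15) - x = -301.7  ⇒  (-4/9)·x = -28.55  ⇒  x = 64.2375°R.
In Celsius: (64.2375 - 491.67) × 5/9 = -237.4625°C.
In Fahrenheit: -237.4625 × 1.8 + 32 = -395.4°F.

-395.4°F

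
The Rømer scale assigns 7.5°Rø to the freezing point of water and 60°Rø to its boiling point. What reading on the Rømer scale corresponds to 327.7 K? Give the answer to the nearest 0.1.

36.1°Rø

First in Celsius: 327.7 - 273.15 = 54.5500°C.
Linearly onto the Rømer scale: 7.5 + (54.5500 / 100) × (60 - 7.5) = 36.1°Rø.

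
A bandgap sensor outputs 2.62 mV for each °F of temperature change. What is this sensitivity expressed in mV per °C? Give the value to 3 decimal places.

The quantity depends on a temperature interval, so only the ratio of degree sizes applies; the offset between the scales is irrelevant.
A change of 1°C is a change of 1.8°F, so per °C the value is 2.62 × 1.8 = 4.716.

4.716 mV per °C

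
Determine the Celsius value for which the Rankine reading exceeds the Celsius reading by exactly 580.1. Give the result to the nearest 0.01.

Let C be the Celsius reading. The Rankine reading is R = 1.8·C + 491.67.
Require R - C = 580.1: (0.8)·C + 491.67 = 580.1.
C = (580.1 - 491.67) / (0.8) = 110.54.

110.54°C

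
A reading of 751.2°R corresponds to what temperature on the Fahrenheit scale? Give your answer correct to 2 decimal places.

In Celsius: (751.2 - 491.67) × 5/9 = 144.1833°C.
In Fahrenheit: 144.1833 × 1.8 + 32 = 291.53°F.

291.53°F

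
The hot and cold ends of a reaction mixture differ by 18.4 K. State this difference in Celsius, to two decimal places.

18.40°C

Kelvin and Celsius degrees are the same size, so the interval is unchanged: 18.40.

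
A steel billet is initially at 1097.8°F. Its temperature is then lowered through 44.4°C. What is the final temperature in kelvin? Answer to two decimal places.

820.86 K

Initial temperature in Celsius: (1097.8 - 32) × 5/9 = 592.1111°C.
Final Celsius temperature: 592.1111 - 44.4000 = 547.7111°C.
In kelvin: 547.7111 + 273.15 = 820.86 K.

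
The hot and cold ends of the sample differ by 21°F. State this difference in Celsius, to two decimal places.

11.67°C

An interval of 1°F corresponds to 5/9°C.
21 × 5/9 = 11.67.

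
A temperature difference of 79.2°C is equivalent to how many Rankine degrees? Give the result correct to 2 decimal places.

For a temperature interval the offset drops out; only the factor 1.8 applies.
79.2 × 1.8 = 142.56.

142.56°R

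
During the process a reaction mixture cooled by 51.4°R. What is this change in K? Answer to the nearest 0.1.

Only the scale ratio 5/9 matters for a change in temperature.
51.4 × 5/9 = 28.6.

28.6 K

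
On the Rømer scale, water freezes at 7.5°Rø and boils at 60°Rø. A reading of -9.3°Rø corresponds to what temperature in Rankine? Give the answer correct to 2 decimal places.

Linear interpolation between the fixed points: C = (-9.3 - 7.5) × 100 / (60 - 7.5) = -32.0000°C.
Then -32.0000 × 1.8 + 491.67 = 434.07°R.

434.07°R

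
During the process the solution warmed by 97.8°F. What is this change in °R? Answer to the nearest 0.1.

97.8°R

Fahrenheit and Rankine degrees are the same size, so the interval is unchanged: 97.8.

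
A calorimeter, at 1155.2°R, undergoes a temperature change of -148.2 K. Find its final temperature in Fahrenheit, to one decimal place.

428.8°F

Initial temperature in Celsius: (1155.2 - 491.67) × 5/9 = 368.6278°C.
The 148.2 K change is an interval; Kelvin and Celsius degrees are the same size, so ΔC = -148.2°C.
Final Celsius temperature: 368.6278 - 148.2000 = 220.4278°C.
In Fahrenheit: 220.4278 × 1.8 + 32 = 428.8°F.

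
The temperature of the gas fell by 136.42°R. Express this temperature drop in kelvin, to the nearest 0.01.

75.79 K

An interval of 1°R corresponds to 5/9 K.
136.42 × 5/9 = 75.79.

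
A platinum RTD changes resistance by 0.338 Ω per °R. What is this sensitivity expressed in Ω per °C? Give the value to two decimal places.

0.61 Ω per °C

The quantity depends on a temperature interval, so only the ratio of degree sizes applies; the offset between the scales is irrelevant.
A change of 1°C is a change of 1.8°R, so per °C the value is 0.338 × 1.8 = 0.61.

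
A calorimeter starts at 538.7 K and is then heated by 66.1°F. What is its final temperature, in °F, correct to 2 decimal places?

576.09°F

Initial temperature in Celsius: 538.7 - 273.15 = 265.5500°C.
The 66.1°F change is an interval, so only the factor 5/9 applies: +66.1 × 5/9 = +36.7222°C.
Final Celsius temperature: 265.5500 + 36.7222 = 302.2722°C.
In Fahrenheit: 302.2722 × 1.8 + 32 = 576.09°F.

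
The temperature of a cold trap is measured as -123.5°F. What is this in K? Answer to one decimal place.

In Celsius: (-123.5 - 32) × 5/9 = -86.3889°C.
In kelvin: -86.3889 + 273.15 = 186.8 K.

186.8 K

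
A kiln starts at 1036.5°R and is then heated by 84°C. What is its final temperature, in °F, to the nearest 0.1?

728.0°F

Initial temperature in Celsius: (1036.5 - 491.67) × 5/9 = 302.6833°C.
Final Celsius temperature: 302.6833 + 84.0000 = 386.6833°C.
In Fahrenheit: 386.6833 × 1.8 + 32 = 728.0°F.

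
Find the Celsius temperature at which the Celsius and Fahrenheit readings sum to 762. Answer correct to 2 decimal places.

Let C be the Celsius reading. The Fahrenheit reading is F = 1.8·C + 32.
Require C + F = 762: (2.8)·C + 32 = 762.
C = (762 - 32) / (2.8) = 260.71.

260.71°C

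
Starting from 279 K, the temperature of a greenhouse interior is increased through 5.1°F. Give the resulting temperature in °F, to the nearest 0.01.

Initial temperature in Celsius: 279 - 273.15 = 5.8500°C.
The 5.1°F change is an interval, so only the factor 5/9 applies: +5.1 × 5/9 = +2.8333°C.
Final Celsius temperature: 5.8500 + 2.8333 = 8.6833°C.
In Fahrenheit: 8.6833 × 1.8 + 32 = 47.63°F.

47.63°F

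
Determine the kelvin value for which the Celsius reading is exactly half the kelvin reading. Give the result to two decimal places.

546.30 K

Let K be the kelvin reading. The Celsius reading is C = 1·K - 273.15.
Require C = 0.5·K: 1·K - 273.15 = 0.5·K.
(0.5)·K = 273.15  ⇒  K = 546.30.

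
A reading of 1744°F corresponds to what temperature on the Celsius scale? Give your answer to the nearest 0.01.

951.11°C

In Celsius: (1744 - 32) × 5/9 = 951.1111°C.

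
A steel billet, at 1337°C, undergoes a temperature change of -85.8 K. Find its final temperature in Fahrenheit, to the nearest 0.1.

The 85.8 K change is an interval; Kelvin and Celsius degrees are the same size, so ΔC = -85.8°C.
Final Celsius temperature: 1337.0000 - 85.8000 = 1251.2000°C.
In Fahrenheit: 1251.2000 × 1.8 + 32 = 2284.2°F.

2284.2°F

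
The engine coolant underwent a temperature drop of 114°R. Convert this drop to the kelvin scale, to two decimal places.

63.33 K

For a temperature interval the offset drops out; only the factor 5/9 applies.
114 × 5/9 = 63.33.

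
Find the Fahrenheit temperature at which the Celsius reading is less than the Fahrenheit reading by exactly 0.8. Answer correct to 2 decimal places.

Let F be the Fahrenheit reading. The Celsius reading is C = 5/9·F - 17.7778.
Require C - F = -0.8: (-4/9)·F - 17.7778 = -0.8.
F = (-0.8 + 17.7778) / (-4/9) = -38.20.

-38.20°F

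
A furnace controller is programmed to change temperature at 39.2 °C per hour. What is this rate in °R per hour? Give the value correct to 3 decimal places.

70.560 °R/hour

Since only a temperature interval is involved, the additive offset between the scales drops out.
A change of 1°C is a change of 1.8°R, so 39.2 × 1.8 = 70.560.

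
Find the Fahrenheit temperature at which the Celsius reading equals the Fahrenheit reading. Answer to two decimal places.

Let F be the Fahrenheit reading. The Celsius reading is C = 5/9·F - 17.7778.
Set C = F: 5/9·F - 17.7778 = F.
(-4/9)·F = 17.7778  ⇒  F = -40.00.

-40.00°F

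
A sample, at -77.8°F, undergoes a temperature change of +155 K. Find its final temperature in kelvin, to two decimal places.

367.15 K

Initial temperature in Celsius: (-77.8 - 32) × 5/9 = -61.0000°C.
The 155 K change is an interval; Kelvin and Celsius degrees are the same size, so ΔC = +155°C.
Final Celsius temperature: -61.0000 + 155.0000 = 94.0000°C.
In kelvin: 94.0000 + 273.15 = 367.15 K.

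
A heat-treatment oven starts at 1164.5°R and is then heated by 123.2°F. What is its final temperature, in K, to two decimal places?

Initial temperature in Celsius: (1164.5 - 491.67) × 5/9 = 373.7944°C.
The 123.2°F change is an interval, so only the factor 5/9 applies: +123.2 × 5/9 = +68.4444°C.
Final Celsius temperature: 373.7944 + 68.4444 = 442.2389°C.
In kelvin: 442.2389 + 273.15 = 715.39 K.

715.39 K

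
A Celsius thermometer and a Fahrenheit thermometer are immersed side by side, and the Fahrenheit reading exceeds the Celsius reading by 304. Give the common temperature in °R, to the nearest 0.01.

Let x be the Celsius reading; then the Fahrenheit reading is 1.8·x + 32.
(1.8·x + 32) - x = 304  ⇒  (0.8)·x = 272  ⇒  x = 340.0000°C.
In Rankine: 340.0000 × 1.8 + 491.67 = 1103.67°R.

1103.67°R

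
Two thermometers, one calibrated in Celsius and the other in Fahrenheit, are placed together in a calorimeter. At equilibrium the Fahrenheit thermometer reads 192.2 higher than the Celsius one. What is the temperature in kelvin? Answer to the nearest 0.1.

473.4 K

Let x be the Celsius reading; then the Fahrenheit reading is 1.8·x + 32.
(1.8·x + 32) - x = 192.2  ⇒  (0.8)·x = 160.2  ⇒  x = 200.2500°C.
In kelvin: 200.2500 + 273.15 = 473.4 K.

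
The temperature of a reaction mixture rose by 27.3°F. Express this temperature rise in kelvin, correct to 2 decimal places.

15.17 K

For a temperature interval the offset drops out; only the factor 5/9 applies.
27.3 × 5/9 = 15.17.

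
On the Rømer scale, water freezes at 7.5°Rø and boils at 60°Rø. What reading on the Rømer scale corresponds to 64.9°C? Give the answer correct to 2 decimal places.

41.57°Rø

Linearly onto the Rømer scale: 7.5 + (64.9000 / 100) × (60 - 7.5) = 41.57°Rø.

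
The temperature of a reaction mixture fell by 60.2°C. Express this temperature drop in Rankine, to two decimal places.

An interval of 1°C corresponds to 1.8°R.
60.2 × 1.8 = 108.36.

108.36°R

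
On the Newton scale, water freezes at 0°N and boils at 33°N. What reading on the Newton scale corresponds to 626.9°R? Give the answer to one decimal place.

First in Celsius: (626.9 - 491.67) × 5/9 = 75.1278°C.
Linearly onto the Newton scale: 0 + (75.1278 / 100) × (33 - 0) = 24.8°N.

24.8°N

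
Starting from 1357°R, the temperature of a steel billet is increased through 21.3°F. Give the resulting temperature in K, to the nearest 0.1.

765.7 K

Initial temperature in Celsius: (1357 - 491.67) × 5/9 = 480.7389°C.
The 21.3°F change is an interval, so only the factor 5/9 applies: +21.3 × 5/9 = +11.8333°C.
Final Celsius temperature: 480.7389 + 11.8333 = 492.5722°C.
In kelvin: 492.5722 + 273.15 = 765.7 K.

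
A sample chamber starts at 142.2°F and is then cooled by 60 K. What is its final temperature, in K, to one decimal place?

Initial temperature in Celsius: (142.2 - 32) × 5/9 = 61.2222°C.
The 60 K change is an interval; Kelvin and Celsius degrees are the same size, so ΔC = -60°C.
Final Celsius temperature: 61.2222 - 60.0000 = 1.2222°C.
In kelvin: 1.2222 + 273.15 = 274.4 K.

274.4 K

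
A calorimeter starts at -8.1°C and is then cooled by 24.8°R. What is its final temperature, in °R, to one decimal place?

452.3°R

The 24.8°R change is an interval, so only the factor 5/9 applies: -24.8 × 5/9 = -13.7778°C.
Final Celsius temperature: -8.1000 - 13.7778 = -21.8778°C.
In Rankine: -21.8778 × 1.8 + 491.67 = 452.3°R.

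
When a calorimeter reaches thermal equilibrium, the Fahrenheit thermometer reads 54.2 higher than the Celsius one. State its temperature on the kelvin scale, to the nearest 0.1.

Let x be the Celsius reading; then the Fahrenheit reading is 1.8·x + 32.
(1.8·x + 32) - x = 54.2  ⇒  (0.8)·x = 22.2  ⇒  x = 27.7500°C.
In kelvin: 27.7500 + 273.15 = 300.9 K.

300.9 K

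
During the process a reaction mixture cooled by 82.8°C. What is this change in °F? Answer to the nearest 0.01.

149.04°F

Only the scale ratio 1.8 matters for a change in temperature.
82.8 × 1.8 = 149.04.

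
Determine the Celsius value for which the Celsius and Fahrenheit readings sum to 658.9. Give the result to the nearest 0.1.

Let C be the Celsius reading. The Fahrenheit reading is F = 1.8·C + 32.
Require C + F = 658.9: (2.8)·C + 32 = 658.9.
C = (658.9 - 32) / (2.8) = 223.9.

223.9°C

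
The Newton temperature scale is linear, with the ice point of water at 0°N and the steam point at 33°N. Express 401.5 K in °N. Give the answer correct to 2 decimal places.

First in Celsius: 401.5 - 273.15 = 128.3500°C.
Linearly onto the Newton scale: 0 + (128.3500 / 100) × (33 - 0) = 42.36°N.

42.36°N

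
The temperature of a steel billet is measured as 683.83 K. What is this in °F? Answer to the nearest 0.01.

771.22°F

In Celsius: 683.83 - 273.15 = 410.6800°C.
In Fahrenheit: 410.6800 × 1.8 + 32 = 771.22°F.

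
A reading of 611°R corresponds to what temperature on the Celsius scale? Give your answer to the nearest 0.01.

66.29°C

In Celsius: (611 - 491.67) × 5/9 = 66.2944°C.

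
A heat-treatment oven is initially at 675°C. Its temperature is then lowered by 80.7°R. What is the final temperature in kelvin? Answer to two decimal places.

903.32 K

The 80.7°R change is an interval, so only the factor 5/9 applies: -80.7 × 5/9 = -44.8333°C.
Final Celsius temperature: 675.0000 - 44.8333 = 630.1667°C.
In kelvin: 630.1667 + 273.15 = 903.32 K.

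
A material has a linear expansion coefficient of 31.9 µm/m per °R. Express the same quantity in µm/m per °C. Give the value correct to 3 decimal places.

Since only a temperature interval is involved, the additive offset between the scales drops out.
A change of 1°C is a change of 1.8°R, so per °C the value is 31.9 × 1.8 = 57.420.

57.420 µm/m per °C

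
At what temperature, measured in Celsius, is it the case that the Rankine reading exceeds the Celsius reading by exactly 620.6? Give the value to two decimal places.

Let C be the Celsius reading. The Rankine reading is R = 1.8·C + 491.67.
Require R - C = 620.6: (0.8)·C + 491.67 = 620.6.
C = (620.6 - 491.67) / (0.8) = 161.16.

161.16°C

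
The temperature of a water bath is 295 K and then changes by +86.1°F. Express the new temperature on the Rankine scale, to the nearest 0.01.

617.10°R

Initial temperature in Celsius: 295 - 273.15 = 21.8500°C.
The 86.1°F change is an interval, so only the factor 5/9 applies: +86.1 × 5/9 = +47.8333°C.
Final Celsius temperature: 21.8500 + 47.8333 = 69.6833°C.
In Rankine: 69.6833 × 1.8 + 491.67 = 617.10°R.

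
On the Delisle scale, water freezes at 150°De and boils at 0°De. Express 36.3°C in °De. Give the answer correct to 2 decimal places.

95.55°De

Linearly onto the Delisle scale: 150 + (36.3000 / 100) × (0 - 150) = 95.55°De.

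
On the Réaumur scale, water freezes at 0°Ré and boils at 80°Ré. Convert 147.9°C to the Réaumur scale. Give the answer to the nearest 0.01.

118.32°Ré

Linearly onto the Réaumur scale: 0 + (147.9000 / 100) × (80 - 0) = 118.32°Ré.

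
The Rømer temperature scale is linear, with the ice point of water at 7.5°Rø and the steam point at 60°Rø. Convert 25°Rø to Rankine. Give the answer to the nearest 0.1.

551.7°R

Linear interpolation between the fixed points: C = (25 - 7.5) × 100 / (60 - 7.5) = 33.3333°C.
Then 33.3333 × 1.8 + 491.67 = 551.7°R.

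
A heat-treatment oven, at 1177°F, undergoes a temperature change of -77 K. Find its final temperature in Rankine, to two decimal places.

Initial temperature in Celsius: (1177 - 32) × 5/9 = 636.1111°C.
The 77 K change is an interval; Kelvin and Celsius degrees are the same size, so ΔC = -77°C.
Final Celsius temperature: 636.1111 - 77.0000 = 559.1111°C.
In Rankine: 559.1111 × 1.8 + 491.67 = 1498.07°R.

1498.07°R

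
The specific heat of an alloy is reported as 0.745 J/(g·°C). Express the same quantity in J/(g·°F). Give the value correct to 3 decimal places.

0.414 J/(g·°F)

Since only a temperature interval is involved, the additive offset between the scales drops out.
A change of 1°F is a change of 5/9°C, so per °F the value is 0.745 × 5/9 = 0.414.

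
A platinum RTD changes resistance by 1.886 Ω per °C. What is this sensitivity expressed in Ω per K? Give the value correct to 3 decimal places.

1.886 Ω per K

The quantity depends on a temperature interval, so only the ratio of degree sizes applies; the offset between the scales is irrelevant.
A change of 1 K is a change of 1°C, so per K the value is 1.886 × 1 = 1.886.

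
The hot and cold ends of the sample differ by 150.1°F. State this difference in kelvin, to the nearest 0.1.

83.4 K

For a temperature interval the offset drops out; only the factor 5/9 applies.
150.1 × 5/9 = 83.4.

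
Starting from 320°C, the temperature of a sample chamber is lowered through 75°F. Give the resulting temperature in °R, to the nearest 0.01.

992.67°R

The 75°F change is an interval, so only the factor 5/9 applies: -75 × 5/9 = -41.6667°C.
Final Celsius temperature: 320.0000 - 41.6667 = 278.3333°C.
In Rankine: 278.3333 × 1.8 + 491.67 = 992.67°R.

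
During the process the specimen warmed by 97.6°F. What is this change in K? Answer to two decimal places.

54.22 K

Only the scale ratio 5/9 matters for a change in temperature.
97.6 × 5/9 = 54.22.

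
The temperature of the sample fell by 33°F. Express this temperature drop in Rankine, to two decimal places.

Fahrenheit and Rankine degrees are the same size, so the interval is unchanged: 33.00.

33.00°R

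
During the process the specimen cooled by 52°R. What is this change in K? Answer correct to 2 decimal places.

28.89 K

For a temperature interval the offset drops out; only the factor 5/9 applies.
52 × 5/9 = 28.89.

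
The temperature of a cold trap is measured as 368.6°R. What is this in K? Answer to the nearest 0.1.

204.8 K

In Celsius: (368.6 - 491.67) × 5/9 = -68.3722°C.
In kelvin: -68.3722 + 273.15 = 204.8 K.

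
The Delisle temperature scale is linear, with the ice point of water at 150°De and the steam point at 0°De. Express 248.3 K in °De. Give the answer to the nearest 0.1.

First in Celsius: 248.3 - 273.15 = -24.8500°C.
Linearly onto the Delisle scale: 150 + (-24.8500 / 100) × (0 - 150) = 187.3°De.

187.3°De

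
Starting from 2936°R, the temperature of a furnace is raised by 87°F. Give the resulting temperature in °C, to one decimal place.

Initial temperature in Celsius: (2936 - 491.67) × 5/9 = 1357.9611°C.
The 87°F change is an interval, so only the factor 5/9 applies: +87 × 5/9 = +48.3333°C.
Final Celsius temperature: 1357.9611 + 48.3333 = 1406.2944°C.

1406.3°C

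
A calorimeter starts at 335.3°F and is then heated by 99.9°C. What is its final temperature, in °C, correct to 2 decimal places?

268.40°C

Initial temperature in Celsius: (335.3 - 32) × 5/9 = 168.5000°C.
Final Celsius temperature: 168.5000 + 99.9000 = 268.4000°C.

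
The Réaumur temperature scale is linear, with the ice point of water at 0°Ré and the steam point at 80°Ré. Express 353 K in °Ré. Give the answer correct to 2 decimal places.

First in Celsius: 353 - 273.15 = 79.8500°C.
Linearly onto the Réaumur scale: 0 + (79.8500 / 100) × (80 - 0) = 63.88°Ré.

63.88°Ré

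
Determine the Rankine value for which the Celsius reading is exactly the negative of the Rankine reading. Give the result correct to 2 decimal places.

175.60°R

Let R be the Rankine reading. The Celsius reading is C = 5/9·R - 273.15.
Require C = -1·R: 5/9·R - 273.15 = -1·R.
(14/9)·R = 273.15  ⇒  R = 175.60.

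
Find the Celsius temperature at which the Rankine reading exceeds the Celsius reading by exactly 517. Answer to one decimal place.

Let C be the Celsius reading. The Rankine reading is R = 1.8·C + 491.67.
Require R - C = 517: (0.8)·C + 491.67 = 517.
C = (517 - 491.67) / (0.8) = 31.7.

31.7°C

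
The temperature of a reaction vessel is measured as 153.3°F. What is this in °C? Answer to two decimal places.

67.39°C

In Celsius: (153.3 - 32) × 5/9 = 67.3889°C.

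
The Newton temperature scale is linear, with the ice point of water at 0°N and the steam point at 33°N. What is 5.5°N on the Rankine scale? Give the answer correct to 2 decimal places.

521.67°R

Linear interpolation between the fixed points: C = (5.5 - 0) × 100 / (33 - 0) = 16.6667°C.
Then 16.6667 × 1.8 + 491.67 = 521.67°R.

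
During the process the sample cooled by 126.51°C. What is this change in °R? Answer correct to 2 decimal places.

227.72°R

An interval of 1°C corresponds to 1.8°R.
126.51 × 1.8 = 227.72.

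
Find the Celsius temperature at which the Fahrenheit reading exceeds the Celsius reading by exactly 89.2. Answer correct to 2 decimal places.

71.50°C

Let C be the Celsius reading. The Fahrenheit reading is F = 1.8·C + 32.
Require F - C = 89.2: (0.8)·C + 32 = 89.2.
C = (89.2 - 32) / (0.8) = 71.50.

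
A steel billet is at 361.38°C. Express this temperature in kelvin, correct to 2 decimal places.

In kelvin: 361.3800 + 273.15 = 634.53 K.

634.53 K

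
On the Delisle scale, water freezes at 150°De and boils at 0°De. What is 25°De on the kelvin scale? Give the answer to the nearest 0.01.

356.48 K

Linear interpolation between the fixed points: C = (25 - 150) × 100 / (0 - 150) = 83.3333°C.
Then 83.3333 + 273.15 = 356.48 K.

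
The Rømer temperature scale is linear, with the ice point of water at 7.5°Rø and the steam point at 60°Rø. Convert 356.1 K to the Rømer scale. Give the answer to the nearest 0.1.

51.0°Rø

First in Celsius: 356.1 - 273.15 = 82.9500°C.
Linearly onto the Rømer scale: 7.5 + (82.9500 / 100) × (60 - 7.5) = 51.0°Rø.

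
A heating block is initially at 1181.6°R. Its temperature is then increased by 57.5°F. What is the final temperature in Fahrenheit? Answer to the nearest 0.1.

Initial temperature in Celsius: (1181.6 - 491.67) × 5/9 = 383.2944°C.
The 57.5°F change is an interval, so only the factor 5/9 applies: +57.5 × 5/9 = +31.9444°C.
Final Celsius temperature: 383.2944 + 31.9444 = 415.2389°C.
In Fahrenheit: 415.2389 × 1.8 + 32 = 779.4°F.

779.4°F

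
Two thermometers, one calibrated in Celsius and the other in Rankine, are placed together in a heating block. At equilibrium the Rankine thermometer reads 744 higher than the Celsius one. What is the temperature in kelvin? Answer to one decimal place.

588.6 K

Let x be the Celsius reading; then the Rankine reading is 1.8·x + 491.67.
(1.8·x + 491.67) - x = 744  ⇒  (0.8)·x = 252.33  ⇒  x = 315.4125°C.
In kelvin: 315.4125 + 273.15 = 588.6 K.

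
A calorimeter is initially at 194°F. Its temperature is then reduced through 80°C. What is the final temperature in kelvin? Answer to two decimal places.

283.15 K

Initial temperature in Celsius: (194 - 32) × 5/9 = 90.0000°C.
Final Celsius temperature: 90.0000 - 80.0000 = 10.0000°C.
In kelvin: 10.0000 + 273.15 = 283.15 K.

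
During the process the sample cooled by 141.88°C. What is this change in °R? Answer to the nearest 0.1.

For a temperature interval the offset drops out; only the factor 1.8 applies.
141.88 × 1.8 = 255.4.

255.4°R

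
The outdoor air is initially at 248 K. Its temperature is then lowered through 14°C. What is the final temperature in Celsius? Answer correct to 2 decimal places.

-39.15°C

Initial temperature in Celsius: 248 - 273.15 = -25.1500°C.
Final Celsius temperature: -25.1500 - 14.0000 = -39.1500°C.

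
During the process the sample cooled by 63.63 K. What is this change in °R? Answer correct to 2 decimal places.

An interval of 1 K corresponds to 1.8°R.
63.63 × 1.8 = 114.53.

114.53°R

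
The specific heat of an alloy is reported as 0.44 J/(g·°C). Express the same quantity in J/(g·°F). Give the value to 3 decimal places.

0.244 J/(g·°F)

Since only a temperature interval is involved, the additive offset between the scales drops out.
A change of 1°F is a change of 5/9°C, so per °F the value is 0.44 × 5/9 = 0.244.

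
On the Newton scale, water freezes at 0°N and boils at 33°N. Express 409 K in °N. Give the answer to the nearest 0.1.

First in Celsius: 409 - 273.15 = 135.8500°C.
Linearly onto the Newton scale: 0 + (135.8500 / 100) × (33 - 0) = 44.8°N.

44.8°N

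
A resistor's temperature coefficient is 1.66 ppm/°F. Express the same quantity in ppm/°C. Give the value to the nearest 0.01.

2.99 ppm/°C

Since only a temperature interval is involved, the additive offset between the scales drops out.
A change of 1°C is a change of 1.8°F, so per °C the value is 1.66 × 1.8 = 2.99.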